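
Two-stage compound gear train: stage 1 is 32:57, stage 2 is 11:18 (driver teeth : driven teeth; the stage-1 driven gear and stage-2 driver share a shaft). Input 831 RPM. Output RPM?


Stage 1: RPM_B = RPM_A × t_A/t_B = 831 × 32/57 = 26592/57 ≈ 466.53
B and C share a shaft → RPM_C = RPM_B
Stage 2: RPM_D = RPM_C × t_C/t_D = RPM_A × (t_A×t_C)/(t_B×t_D)
Overall ratio = (32×11)/(57×18) = 352/1026
RPM_D = 831 × 352/1026 = 292512/1026
≈ 285.10 RPM

285.10 RPM


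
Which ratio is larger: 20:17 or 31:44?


20/17 = 1.1765
31/44 = 0.7045
1.1765 > 0.7045, so 20:17 is greater
= 20:17

20:17


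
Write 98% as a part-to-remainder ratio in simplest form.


98% means 98 parts out of 100; remainder = 2
Part : remainder = 98:2
GCD = 2
= 49:1

49:1


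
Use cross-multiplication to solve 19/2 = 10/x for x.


Cross multiply: 19 × x = 2 × 10
19x = 20
x = 20 / 19
= 1.05

1.05


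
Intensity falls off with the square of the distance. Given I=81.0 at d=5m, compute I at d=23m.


I₁d₁² = I₂d₂²
I₂ = I₁ × (d₁/d₂)²
= 81.0 × (5/23)²
= 81.0 × 25/529
= 2025/529
≈ 3.8280

3.8280


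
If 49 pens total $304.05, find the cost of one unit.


Unit rate = total / quantity
= 304.05 / 49
= $6.21 per unit

$6.21 per unit


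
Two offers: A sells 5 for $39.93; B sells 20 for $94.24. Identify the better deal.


Deal A: $39.93/5 = $7.9860/unit
Deal B: $94.24/20 = $4.7120/unit
B is cheaper per unit
= Deal B

Deal B


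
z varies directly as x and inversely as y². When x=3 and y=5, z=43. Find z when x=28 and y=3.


z = k·x/y²
Solve for k using the known point: k = z·y²/x = 43×25/3 = 1075/3 ≈ 358.3333
Now evaluate at x=28, y=3:
z = k × 28 / 9 = (1075 × 28) / (3 × 9) = 30100/27
≈ 1114.8148

1114.8148


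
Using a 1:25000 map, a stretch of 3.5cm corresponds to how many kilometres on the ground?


Real distance = map distance × scale
= 3.5cm × 25000
= 87500 cm = 875.0 m
= 0.875 km

0.875 km


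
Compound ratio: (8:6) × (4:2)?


Compound ratio = (8×4) : (6×2)
= 32:12
GCD = 4
= 8:3

8:3


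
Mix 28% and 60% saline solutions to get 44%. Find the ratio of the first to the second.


Let x parts of 28% mix with y parts of 60%.
28x + 60y = 44(x + y)
28x + 60y = 44x + 44y
x(28 - 44) = y(44 - 60)
x/y = (60 - 44)/(44 - 28) = 16/16
Simplify: 1:1
= 1:1

1:1


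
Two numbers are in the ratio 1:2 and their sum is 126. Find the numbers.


Let A = 1k, B = 2k.
1k + 2k = 126
3k = 126 → k = 126/3 = 42
A = 1×42 = 42, B = 2×42 = 84
= A = 42, B = 84

A = 42, B = 84


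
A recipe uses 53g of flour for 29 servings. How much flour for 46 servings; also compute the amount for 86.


Direct proportion: y/x = constant
k = 53/29 ≈ 1.8276
y at x=46: k × 46 = 53 × 46 / 29 = 2438/29 ≈ 84.07
y at x=86: k × 86 = 53 × 86 / 29 = 4558/29 ≈ 157.17
= 84.07 and 157.17

84.07 and 157.17


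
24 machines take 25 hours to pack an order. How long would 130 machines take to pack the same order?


Inverse proportion: x × y = constant
k = 24 × 25 = 600
y₂ = k / 130 = 600 / 130
= 4.62

4.62


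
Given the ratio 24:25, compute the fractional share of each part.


Total parts = 24 + 25 = 49
First part: 24/49 = 24/49
Second part: 25/49 = 25/49
= 24/49 and 25/49

24/49 and 25/49


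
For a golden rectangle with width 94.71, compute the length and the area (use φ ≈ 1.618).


φ = (1 + √5) / 2 ≈ 1.618
Length = width × φ = 94.71 × 1.618 = 153.24078
≈ 153.24
Area = width × length = 94.71 × 153.24078 = 14513.4342738 ≈ 14513.43
= Length: 153.24, Area: 14513.43

Length: 153.24, Area: 14513.43


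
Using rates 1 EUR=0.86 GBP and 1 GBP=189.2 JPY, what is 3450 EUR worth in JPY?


Step 1: 3450 EUR × 0.86 = 2967.00 GBP
Step 2: 2967.00 GBP × 189.2 = 561356.40 JPY
Implied rate EUR→JPY = 0.86 × 189.2 = 162.7120
= 561356.40 JPY

561356.40 JPY


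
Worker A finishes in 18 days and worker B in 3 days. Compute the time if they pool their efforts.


Rate of A = 1/18 per day
Rate of B = 1/3 per day
Combined rate = 1/18 + 1/3 = 21/54 ≈ 0.3889 per day
Days = 1 / combined rate = 54/21
≈ 2.57 days

2.57 days


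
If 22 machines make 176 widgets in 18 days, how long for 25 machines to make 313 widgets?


Days ∝ work / workers, so d₂ = d₁ × (m₁/m₂) × (w₂/w₁)
Workers factor (inverse): 22/25 = 0.8800
Work factor (direct): 313/176 ≈ 1.7784
d₂ = 18 × 22/25 × 313/176 = (18 × 22 × 313) / (25 × 176) = 123948/4400
= 28.17 days

28.17 days


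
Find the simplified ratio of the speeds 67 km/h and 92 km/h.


Ratio = 67:92
GCD = 1
Simplified = 67:92
Time ratio (same distance) = 92:67
Speed ratio = 67:92

67:92


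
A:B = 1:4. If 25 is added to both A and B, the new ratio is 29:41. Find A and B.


Let A = 1k, B = 4k.
(1k + 25) / (4k + 25) = 29/41
Cross-multiply: 41(1k + 25) = 29(4k + 25)
41k + 1025 = 116k + 725
41k - 116k = 725 - 1025
-75k = -300
k = -300/-75 = 4
A = 1×4 = 4, B = 4×4 = 16
= A = 4, B = 16

A = 4, B = 16


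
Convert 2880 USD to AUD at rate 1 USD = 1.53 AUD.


Amount × rate = 2880 × 1.53
= 4406.40 AUD

4406.40 AUD


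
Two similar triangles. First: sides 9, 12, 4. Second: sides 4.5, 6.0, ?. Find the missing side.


Scale factor = 4.5/9 = 0.5
Missing side = 4 × 0.5
= 2.0

2.0


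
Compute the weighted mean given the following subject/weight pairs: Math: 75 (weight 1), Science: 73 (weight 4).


Numerator = 75×1 + 73×4
= 75 + 292
= 367
Total weight = 5
Weighted avg = 367/5
= 73.40

73.40


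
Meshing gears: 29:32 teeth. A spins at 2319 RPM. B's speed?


Gear ratio = 29:32 = 29:32
RPM_B = RPM_A × (teeth_A / teeth_B)
= 2319 × (29/32)
= 2101.6 RPM

2101.6 RPM


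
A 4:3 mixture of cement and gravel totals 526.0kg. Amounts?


Total parts = 4 + 3 = 7
cement: 526.0 × 4/7 = 300.6kg
gravel: 526.0 × 3/7 = 225.4kg
= 300.6kg and 225.4kg

300.6kg and 225.4kg


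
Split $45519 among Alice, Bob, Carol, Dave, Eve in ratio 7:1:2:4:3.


Total parts = 7 + 1 + 2 + 4 + 3 = 17
Alice: 45519 × 7/17 = 18743.12
Bob: 45519 × 1/17 = 2677.59
Carol: 45519 × 2/17 = 5355.18
Dave: 45519 × 4/17 = 10710.35
Eve: 45519 × 3/17 = 8032.76
= Alice: $18743.12, Bob: $2677.59, Carol: $5355.18, Dave: $10710.35, Eve: $8032.76

Alice: $18743.12, Bob: $2677.59, Carol: $5355.18, Dave: $10710.35, Eve: $8032.76


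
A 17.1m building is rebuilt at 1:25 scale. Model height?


Model size = real / scale
= 17.1 / 25
= 0.6840 m

0.6840 m


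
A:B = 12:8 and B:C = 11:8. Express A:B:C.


Match B: multiply A:B by 11 → 132:88
Multiply B:C by 8 → 88:64
Combined: 132:88:64
GCD = 4
= 33:22:16

33:22:16


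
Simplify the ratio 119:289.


GCD(119, 289) = 17
119/17 : 289/17
= 7:17

7:17


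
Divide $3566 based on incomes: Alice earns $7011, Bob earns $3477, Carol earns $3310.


Total income = 7011 + 3477 + 3310 = $13798
Alice: $3566 × 7011/13798 = $1811.95
Bob: $3566 × 3477/13798 = $898.61
Carol: $3566 × 3310/13798 = $855.45
= Alice: $1811.95, Bob: $898.61, Carol: $855.45

Alice: $1811.95, Bob: $898.61, Carol: $855.45


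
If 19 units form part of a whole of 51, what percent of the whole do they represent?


Percentage = (part / whole) × 100
= (19 / 51) × 100
≈ 37.25%

37.25%


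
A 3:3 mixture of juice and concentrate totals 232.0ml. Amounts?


Total parts = 3 + 3 = 6
juice: 232.0 × 3/6 = 116.0ml
concentrate: 232.0 × 3/6 = 116.0ml
= 116.0ml and 116.0ml

116.0ml and 116.0ml


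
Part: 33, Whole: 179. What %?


Percentage = (part / whole) × 100
= (33 / 179) × 100
≈ 18.44%

18.44%


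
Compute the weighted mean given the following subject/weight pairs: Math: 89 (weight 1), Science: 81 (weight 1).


Numerator = 89×1 + 81×1
= 89 + 81
= 170
Total weight = 2
Weighted avg = 170/2
= 85.00

85.00


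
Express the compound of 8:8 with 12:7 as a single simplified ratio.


Compound ratio = (8×12) : (8×7)
= 96:56
GCD = 8
= 12:7

12:7


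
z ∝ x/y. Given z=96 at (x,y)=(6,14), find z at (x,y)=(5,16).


z = k·x/y
Solve for k using the known point: k = z·y/x = 96×14/6 = 1344/6 = 224.0000
Now evaluate at x=5, y=16:
z = k × 5 / 16 = (1344 × 5) / (6 × 16) = 6720/96
= 70.0000

70.0000


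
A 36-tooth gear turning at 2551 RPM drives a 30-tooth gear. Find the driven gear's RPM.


Gear ratio = 36:30 = 6:5
RPM_B = RPM_A × (teeth_A / teeth_B)
= 2551 × (36/30)
= 3061.2 RPM

3061.2 RPM


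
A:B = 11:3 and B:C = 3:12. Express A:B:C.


Match B: multiply A:B by 3 → 33:9
Multiply B:C by 3 → 9:36
Combined: 33:9:36
GCD = 3
= 11:3:12

11:3:12


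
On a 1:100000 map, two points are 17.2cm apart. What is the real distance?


Real distance = map distance × scale
= 17.2cm × 100000
= 1720000 cm = 17200.0 m
= 17.200 km

17.200 km


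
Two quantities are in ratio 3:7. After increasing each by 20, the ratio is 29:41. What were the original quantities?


Let A = 3k, B = 7k.
(3k + 20) / (7k + 20) = 29/41
Cross-multiply: 41(3k + 20) = 29(7k + 20)
123k + 820 = 203k + 580
123k - 203k = 580 - 820
-80k = -240
k = -240/-80 = 3
A = 3×3 = 9, B = 7×3 = 21
= A = 9, B = 21

A = 9, B = 21


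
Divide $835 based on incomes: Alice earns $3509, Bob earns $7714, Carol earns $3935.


Total income = 3509 + 7714 + 3935 = $15158
Alice: $835 × 3509/15158 = $193.30
Bob: $835 × 7714/15158 = $424.94
Carol: $835 × 3935/15158 = $216.77
= Alice: $193.30, Bob: $424.94, Carol: $216.77

Alice: $193.30, Bob: $424.94, Carol: $216.77


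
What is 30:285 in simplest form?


GCD(30, 285) = 15
30/15 : 285/15
= 2:19

2:19


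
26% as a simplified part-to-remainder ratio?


26% means 26 parts out of 100; remainder = 74
Part : remainder = 26:74
GCD = 2
= 13:37

13:37


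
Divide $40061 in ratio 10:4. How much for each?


Total parts = 10 + 4 = 14
Part 1: 40061 × 10/14 = 28615.00
Part 2: 40061 × 4/14 = 11446.00
= Part 1: $28615.00, Part 2: $11446.00

Part 1: $28615.00, Part 2: $11446.00


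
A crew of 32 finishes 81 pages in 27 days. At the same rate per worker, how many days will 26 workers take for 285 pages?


Days ∝ work / workers, so d₂ = d₁ × (m₁/m₂) × (w₂/w₁)
Workers factor (inverse): 32/26 ≈ 1.2308
Work factor (direct): 285/81 ≈ 3.5185
d₂ = 27 × 32/26 × 285/81 = (27 × 32 × 285) / (26 × 81) = 246240/2106
≈ 116.92 days

116.92 days


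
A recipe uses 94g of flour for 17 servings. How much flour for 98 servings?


Direct proportion: y/x = constant
k = 94/17 ≈ 5.5294
y₂ = k × 98 = 94 × 98 / 17 = 9212/17
≈ 541.88

541.88


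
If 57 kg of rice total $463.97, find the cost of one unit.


Unit rate = total / quantity
= 463.97 / 57
= $8.14 per unit

$8.14 per unit


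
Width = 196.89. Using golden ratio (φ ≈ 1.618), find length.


φ = (1 + √5) / 2 ≈ 1.618
Length = width × φ = 196.89 × 1.618 = 318.56802
≈ 318.57

318.57


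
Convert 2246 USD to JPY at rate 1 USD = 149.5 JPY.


Amount × rate = 2246 × 149.5
= 335777.00 JPY

335777.00 JPY


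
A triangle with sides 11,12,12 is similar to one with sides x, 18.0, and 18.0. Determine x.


Scale factor = 18.0/12 = 1.5
Missing side = 11 × 1.5
= 16.5

16.5


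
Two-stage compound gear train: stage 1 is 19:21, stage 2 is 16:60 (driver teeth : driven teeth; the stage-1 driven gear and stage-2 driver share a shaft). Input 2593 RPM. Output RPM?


Stage 1: RPM_B = RPM_A × t_A/t_B = 2593 × 19/21 = 49267/21 ≈ 2346.05
B and C share a shaft → RPM_C = RPM_B
Stage 2: RPM_D = RPM_C × t_C/t_D = RPM_A × (t_A×t_C)/(t_B×t_D)
Overall ratio = (19×16)/(21×60) = 304/1260
RPM_D = 2593 × 304/1260 = 788272/1260
≈ 625.61 RPM

625.61 RPM


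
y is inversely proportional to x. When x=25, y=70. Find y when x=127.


Inverse proportion: x × y = constant
k = 25 × 70 = 1750
y₂ = k / 127 = 1750 / 127
= 13.78

13.78


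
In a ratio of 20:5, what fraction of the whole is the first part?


Total parts = 20 + 5 = 25
First part: 20/25 = 4/5
= 4/5

4/5


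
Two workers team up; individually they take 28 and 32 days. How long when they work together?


Rate of A = 1/28 per day
Rate of B = 1/32 per day
Combined rate = 1/28 + 1/32 = 60/896 ≈ 0.0670 per day
Days = 1 / combined rate = 896/60
≈ 14.93 days

14.93 days


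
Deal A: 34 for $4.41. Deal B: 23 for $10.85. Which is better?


Deal A: $4.41/34 = $0.1297/unit
Deal B: $10.85/23 = $0.4717/unit
A is cheaper per unit
= Deal A

Deal A


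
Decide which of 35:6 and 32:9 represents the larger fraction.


35/6 = 5.8333
32/9 = 3.5556
5.8333 > 3.5556, so 35:6 is greater
= 35:6

35:6


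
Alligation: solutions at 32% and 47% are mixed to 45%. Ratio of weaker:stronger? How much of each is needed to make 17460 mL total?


Let x parts of 32% mix with y parts of 47%.
32x + 47y = 45(x + y)
32x + 47y = 45x + 45y
x(32 - 45) = y(45 - 47)
x/y = (47 - 45)/(45 - 32) = 2/13
Simplify: 2:13
Total parts = 15; one part = 17460/15 = 1164.00 mL
32% solution: 2×1164.00 = 2328.00 mL
47% solution: 13×1164.00 = 15132.00 mL
= ratio 2:13; 2328.00 mL and 15132.00 mL

ratio 2:13; 2328.00 mL and 15132.00 mL


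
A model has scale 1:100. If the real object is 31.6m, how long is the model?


Model size = real / scale
= 31.6 / 100
= 0.3160 m

0.3160 m


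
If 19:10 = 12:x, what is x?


Cross multiply: 19 × x = 10 × 12
19x = 120
x = 120 / 19
= 6.32

6.32


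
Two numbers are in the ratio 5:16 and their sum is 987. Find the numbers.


Let A = 5k, B = 16k.
5k + 16k = 987
21k = 987 → k = 987/21 = 47
A = 5×47 = 235, B = 16×47 = 752
= A = 235, B = 752

A = 235, B = 752


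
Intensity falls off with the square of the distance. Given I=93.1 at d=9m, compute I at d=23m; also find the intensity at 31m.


I₁d₁² = I₂d₂²
I at 23m = 93.1 × (9/23)² = 93.1 × 81/529 = 7541.1/529 ≈ 14.2554
I at 31m = 93.1 × (9/31)² = 93.1 × 81/961 = 7541.1/961 ≈ 7.8471
= 14.2554 and 7.8471

14.2554 and 7.8471


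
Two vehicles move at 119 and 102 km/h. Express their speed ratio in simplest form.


Ratio = 119:102
GCD = 17
Simplified = 7:6
Time ratio (same distance) = 6:7
Speed ratio = 7:6

7:6


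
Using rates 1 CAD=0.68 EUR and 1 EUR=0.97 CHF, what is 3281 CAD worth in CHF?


Step 1: 3281 CAD × 0.68 = 2231.08 EUR
Step 2: 2231.08 EUR × 0.97 = 2164.15 CHF
Implied rate CAD→CHF = 0.68 × 0.97 = 0.6596
= 2164.15 CHF

2164.15 CHF


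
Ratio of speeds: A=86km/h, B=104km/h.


Ratio = 86:104
GCD = 2
Simplified = 43:52
Time ratio (same distance) = 52:43
Speed ratio = 43:52

43:52


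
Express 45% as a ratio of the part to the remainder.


45% means 45 parts out of 100; remainder = 55
Part : remainder = 45:55
GCD = 5
= 9:11

9:11


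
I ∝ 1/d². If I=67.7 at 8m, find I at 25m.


I₁d₁² = I₂d₂²
I₂ = I₁ × (d₁/d₂)²
= 67.7 × (8/25)²
= 67.7 × 64/625
= 4332.8/625
≈ 6.9325

6.9325


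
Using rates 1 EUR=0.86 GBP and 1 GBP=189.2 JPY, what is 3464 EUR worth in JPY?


Step 1: 3464 EUR × 0.86 = 2979.04 GBP
Step 2: 2979.04 GBP × 189.2 = 563634.37 JPY
Implied rate EUR→JPY = 0.86 × 189.2 = 162.7120
= 563634.37 JPY

563634.37 JPY


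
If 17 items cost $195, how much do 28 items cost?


Direct proportion: y/x = constant
k = 195/17 ≈ 11.4706
y₂ = k × 28 = 195 × 28 / 17 = 5460/17
≈ 321.18

321.18


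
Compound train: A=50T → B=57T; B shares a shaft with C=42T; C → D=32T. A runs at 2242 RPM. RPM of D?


Stage 1: RPM_B = RPM_A × t_A/t_B = 2242 × 50/57 = 112100/57 ≈ 1966.67
B and C share a shaft → RPM_C = RPM_B
Stage 2: RPM_D = RPM_C × t_C/t_D = RPM_A × (t_A×t_C)/(t_B×t_D)
Overall ratio = (50×42)/(57×32) = 2100/1824
RPM_D = 2242 × 2100/1824 = 4708200/1824
= 2581.25 RPM

2581.25 RPM


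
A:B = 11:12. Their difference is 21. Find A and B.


Let A = 11k, B = 12k.
12k - 11k = 21
1k = 21 → k = 21/1 = 21
A = 11×21 = 231, B = 12×21 = 252
= A = 231, B = 252

A = 231, B = 252


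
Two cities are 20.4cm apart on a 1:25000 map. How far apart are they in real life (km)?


Real distance = map distance × scale
= 20.4cm × 25000
= 510000 cm = 5100.0 m
= 5.100 km

5.100 km


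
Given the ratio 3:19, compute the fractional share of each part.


Total parts = 3 + 19 = 22
First part: 3/22 = 3/22
Second part: 19/22 = 19/22
= 3/22 and 19/22

3/22 and 19/22


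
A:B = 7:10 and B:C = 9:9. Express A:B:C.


Match B: multiply A:B by 9 → 63:90
Multiply B:C by 10 → 90:90
Combined: 63:90:90
GCD = 9
= 7:10:10

7:10:10


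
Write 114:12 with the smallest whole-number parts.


GCD(114, 12) = 6
114/6 : 12/6
= 19:2

19:2


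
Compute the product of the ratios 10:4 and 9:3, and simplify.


Compound ratio = (10×9) : (4×3)
= 90:12
GCD = 6
= 15:2

15:2


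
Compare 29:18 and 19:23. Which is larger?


29/18 = 1.6111
19/23 = 0.8261
1.6111 > 0.8261, so 29:18 is greater
= 29:18

29:18


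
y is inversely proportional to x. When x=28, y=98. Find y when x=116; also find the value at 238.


Inverse proportion: x × y = constant
k = 28 × 98 = 2744
At x=116: k/116 = 23.66
At x=238: k/238 = 11.53
= 23.66 and 11.53

23.66 and 11.53


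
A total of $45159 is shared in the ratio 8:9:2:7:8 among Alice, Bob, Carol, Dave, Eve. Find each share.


Total parts = 8 + 9 + 2 + 7 + 8 = 34
Alice: 45159 × 8/34 = 10625.65
Bob: 45159 × 9/34 = 11953.85
Carol: 45159 × 2/34 = 2656.41
Dave: 45159 × 7/34 = 9297.44
Eve: 45159 × 8/34 = 10625.65
= Alice: $10625.65, Bob: $11953.85, Carol: $2656.41, Dave: $9297.44, Eve: $10625.65

Alice: $10625.65, Bob: $11953.85, Carol: $2656.41, Dave: $9297.44, Eve: $10625.65


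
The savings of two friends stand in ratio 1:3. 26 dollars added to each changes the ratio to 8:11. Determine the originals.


Let A = 1k, B = 3k.
(1k + 26) / (3k + 26) = 8/11
Cross-multiply: 11(1k + 26) = 8(3k + 26)
11k + 286 = 24k + 208
11k - 24k = 208 - 286
-13k = -78
k = -78/-13 = 6
A = 1×6 = 6, B = 3×6 = 18
= A = 6, B = 18

A = 6, B = 18


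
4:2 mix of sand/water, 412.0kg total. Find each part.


Total parts = 4 + 2 = 6
sand: 412.0 × 4/6 = 274.7kg
water: 412.0 × 2/6 = 137.3kg
= 274.7kg and 137.3kg

274.7kg and 137.3kg


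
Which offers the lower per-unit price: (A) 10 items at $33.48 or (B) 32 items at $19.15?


Deal A: $33.48/10 = $3.3480/unit
Deal B: $19.15/32 = $0.5984/unit
B is cheaper per unit
= Deal B

Deal B


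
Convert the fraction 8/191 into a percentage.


Percentage = (part / whole) × 100
= (8 / 191) × 100
≈ 4.19%

4.19%


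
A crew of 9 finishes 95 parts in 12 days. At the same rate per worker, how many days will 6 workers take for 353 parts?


Days ∝ work / workers, so d₂ = d₁ × (m₁/m₂) × (w₂/w₁)
Workers factor (inverse): 9/6 = 1.5000
Work factor (direct): 353/95 ≈ 3.7158
d₂ = 12 × 9/6 × 353/95 = (12 × 9 × 353) / (6 × 95) = 38124/570
≈ 66.88 days

66.88 days


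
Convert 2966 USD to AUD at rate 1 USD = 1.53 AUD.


Amount × rate = 2966 × 1.53
= 4537.98 AUD

4537.98 AUD


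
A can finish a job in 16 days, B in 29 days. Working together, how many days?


Rate of A = 1/16 per day
Rate of B = 1/29 per day
Combined rate = 1/16 + 1/29 = 45/464 ≈ 0.0970 per day
Days = 1 / combined rate = 464/45
≈ 10.31 days

10.31 days


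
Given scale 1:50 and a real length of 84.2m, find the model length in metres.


Model size = real / scale
= 84.2 / 50
= 1.6840 m

1.6840 m


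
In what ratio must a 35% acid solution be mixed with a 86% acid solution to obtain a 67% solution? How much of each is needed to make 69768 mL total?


Let x parts of 35% mix with y parts of 86%.
35x + 86y = 67(x + y)
35x + 86y = 67x + 67y
x(35 - 67) = y(67 - 86)
x/y = (86 - 67)/(67 - 35) = 19/32
Simplify: 19:32
Total parts = 51; one part = 69768/51 = 1368.00 mL
35% solution: 19×1368.00 = 25992.00 mL
86% solution: 32×1368.00 = 43776.00 mL
= ratio 19:32; 25992.00 mL and 43776.00 mL

ratio 19:32; 25992.00 mL and 43776.00 mL


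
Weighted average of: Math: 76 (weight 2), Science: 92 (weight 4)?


Numerator = 76×2 + 92×4
= 152 + 368
= 520
Total weight = 6
Weighted avg = 520/6
= 86.67

86.67


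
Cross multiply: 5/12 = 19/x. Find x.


Cross multiply: 5 × x = 12 × 19
5x = 228
x = 228 / 5
= 45.60

45.60


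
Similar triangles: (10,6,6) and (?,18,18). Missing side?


Scale factor = 18/6 = 3
Missing side = 10 × 3
= 30.0

30.0


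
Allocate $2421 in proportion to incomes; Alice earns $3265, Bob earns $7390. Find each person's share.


Total income = 3265 + 7390 = $10655
Alice: $2421 × 3265/10655 = $741.86
Bob: $2421 × 7390/10655 = $1679.14
= Alice: $741.86, Bob: $1679.14

Alice: $741.86, Bob: $1679.14


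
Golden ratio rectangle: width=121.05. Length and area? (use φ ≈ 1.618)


φ = (1 + √5) / 2 ≈ 1.618
Length = width × φ = 121.05 × 1.618 = 195.8589
≈ 195.86
Area = width × length = 121.05 × 195.8589 = 23708.719845 ≈ 23708.72
= Length: 195.86, Area: 23708.72

Length: 195.86, Area: 23708.72


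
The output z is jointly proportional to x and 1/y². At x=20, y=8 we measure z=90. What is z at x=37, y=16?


z = k·x/y²
Solve for k using the known point: k = z·y²/x = 90×64/20 = 5760/20 = 288.0000
Now evaluate at x=37, y=16:
z = k × 37 / 256 = (5760 × 37) / (20 × 256) = 213120/5120
= 41.6250

41.6250


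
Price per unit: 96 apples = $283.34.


Unit rate = total / quantity
= 283.34 / 96
= $2.95 per unit

$2.95 per unit


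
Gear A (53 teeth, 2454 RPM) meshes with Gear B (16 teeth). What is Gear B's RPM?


Gear ratio = 53:16 = 53:16
RPM_B = RPM_A × (teeth_A / teeth_B)
= 2454 × (53/16)
= 8128.9 RPM

8128.9 RPM


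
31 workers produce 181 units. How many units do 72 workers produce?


Direct proportion: y/x = constant
k = 181/31 ≈ 5.8387
y₂ = k × 72 = 181 × 72 / 31 = 13032/31
≈ 420.39

420.39


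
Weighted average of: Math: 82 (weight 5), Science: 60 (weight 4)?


Numerator = 82×5 + 60×4
= 410 + 240
= 650
Total weight = 9
Weighted avg = 650/9
= 72.22

72.22


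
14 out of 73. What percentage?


Percentage = (part / whole) × 100
= (14 / 73) × 100
≈ 19.18%

19.18%


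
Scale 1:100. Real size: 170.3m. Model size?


Model size = real / scale
= 170.3 / 100
= 1.7030 m

1.7030 m


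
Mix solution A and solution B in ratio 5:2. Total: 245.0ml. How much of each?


Total parts = 5 + 2 = 7
solution A: 245.0 × 5/7 = 175.0ml
solution B: 245.0 × 2/7 = 70.0ml
= 175.0ml and 70.0ml

175.0ml and 70.0ml


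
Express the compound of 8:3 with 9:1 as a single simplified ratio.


Compound ratio = (8×9) : (3×1)
= 72:3
GCD = 3
= 24:1

24:1


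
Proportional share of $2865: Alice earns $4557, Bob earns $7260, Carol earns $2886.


Total income = 4557 + 7260 + 2886 = $14703
Alice: $2865 × 4557/14703 = $887.97
Bob: $2865 × 7260/14703 = $1414.67
Carol: $2865 × 2886/14703 = $562.36
= Alice: $887.97, Bob: $1414.67, Carol: $562.36

Alice: $887.97, Bob: $1414.67, Carol: $562.36


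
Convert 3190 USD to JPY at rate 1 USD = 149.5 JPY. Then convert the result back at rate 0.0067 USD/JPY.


Amount × rate = 3190 × 149.5 = 476905.00 JPY
Round-trip: 476905.00 × 0.0067 = 3195.26 USD
= 476905.00 JPY, then 3195.26 USD

476905.00 JPY, then 3195.26 USD


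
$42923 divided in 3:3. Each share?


Total parts = 3 + 3 = 6
Part 1: 42923 × 3/6 = 21461.50
Part 2: 42923 × 3/6 = 21461.50
= Part 1: $21461.50, Part 2: $21461.50

Part 1: $21461.50, Part 2: $21461.50


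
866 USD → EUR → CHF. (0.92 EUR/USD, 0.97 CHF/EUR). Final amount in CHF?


Step 1: 866 USD × 0.92 = 796.72 EUR
Step 2: 796.72 EUR × 0.97 = 772.82 CHF
Implied rate USD→CHF = 0.92 × 0.97 = 0.8924
= 772.82 CHF

772.82 CHF


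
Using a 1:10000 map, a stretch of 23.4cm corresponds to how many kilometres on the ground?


Real distance = map distance × scale
= 23.4cm × 10000
= 234000 cm = 2340.0 m
= 2.340 km

2.340 km


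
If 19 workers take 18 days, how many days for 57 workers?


Inverse proportion: x × y = constant
k = 19 × 18 = 342
y₂ = k / 57 = 342 / 57
= 6.00

6.00


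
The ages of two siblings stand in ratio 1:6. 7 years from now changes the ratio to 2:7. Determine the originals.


Let A = 1k, B = 6k.
(1k + 7) / (6k + 7) = 2/7
Cross-multiply: 7(1k + 7) = 2(6k + 7)
7k + 49 = 12k + 14
7k - 12k = 14 - 49
-5k = -35
k = -35/-5 = 7
A = 1×7 = 7, B = 6×7 = 42
= A = 7, B = 42

A = 7, B = 42


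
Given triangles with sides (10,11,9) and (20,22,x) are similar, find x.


Scale factor = 20/10 = 2
Missing side = 9 × 2
= 18.0

18.0


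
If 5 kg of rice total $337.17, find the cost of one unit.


Unit rate = total / quantity
= 337.17 / 5
= $67.43 per unit

$67.43 per unit


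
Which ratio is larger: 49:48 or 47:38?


49/48 = 1.0208
47/38 = 1.2368
1.0208 < 1.2368, so 49:48 is less
= 47:38

47:38


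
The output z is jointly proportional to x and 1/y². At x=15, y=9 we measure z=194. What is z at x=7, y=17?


z = k·x/y²
Solve for k using the known point: k = z·y²/x = 194×81/15 = 15714/15 = 1047.6000
Now evaluate at x=7, y=17:
z = k × 7 / 289 = (15714 × 7) / (15 × 289) = 109998/4335
≈ 25.3744

25.3744


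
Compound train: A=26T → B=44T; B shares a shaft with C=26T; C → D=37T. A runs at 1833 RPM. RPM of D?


Stage 1: RPM_B = RPM_A × t_A/t_B = 1833 × 26/44 = 47658/44 ≈ 1083.14
B and C share a shaft → RPM_C = RPM_B
Stage 2: RPM_D = RPM_C × t_C/t_D = RPM_A × (t_A×t_C)/(t_B×t_D)
Overall ratio = (26×26)/(44×37) = 676/1628
RPM_D = 1833 × 676/1628 = 1239108/1628
≈ 761.12 RPM

761.12 RPM


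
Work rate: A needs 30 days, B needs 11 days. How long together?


Rate of A = 1/30 per day
Rate of B = 1/11 per day
Combined rate = 1/30 + 1/11 = 41/330 ≈ 0.1242 per day
Days = 1 / combined rate = 330/41
≈ 8.05 days

8.05 days


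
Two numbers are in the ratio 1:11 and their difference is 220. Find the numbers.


Let A = 1k, B = 11k.
11k - 1k = 220
10k = 220 → k = 220/10 = 22
A = 1×22 = 22, B = 11×22 = 242
= A = 22, B = 242

A = 22, B = 242


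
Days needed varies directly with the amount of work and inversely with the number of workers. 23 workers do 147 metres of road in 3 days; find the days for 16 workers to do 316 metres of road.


Days ∝ work / workers, so d₂ = d₁ × (m₁/m₂) × (w₂/w₁)
Workers factor (inverse): 23/16 = 1.4375
Work factor (direct): 316/147 ≈ 2.1497
d₂ = 3 × 23/16 × 316/147 = (3 × 23 × 316) / (16 × 147) = 21804/2352
≈ 9.27 days

9.27 days


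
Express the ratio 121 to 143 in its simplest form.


GCD(121, 143) = 11
121/11 : 143/11
= 11:13

11:13


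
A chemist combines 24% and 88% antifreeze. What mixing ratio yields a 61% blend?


Let x parts of 24% mix with y parts of 88%.
24x + 88y = 61(x + y)
24x + 88y = 61x + 61y
x(24 - 61) = y(61 - 88)
x/y = (88 - 61)/(61 - 24) = 27/37
Simplify: 27:37
= 27:37

27:37


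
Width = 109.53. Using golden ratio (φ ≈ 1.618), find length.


φ = (1 + √5) / 2 ≈ 1.618
Length = width × φ = 109.53 × 1.618 = 177.21954
≈ 177.22

177.22


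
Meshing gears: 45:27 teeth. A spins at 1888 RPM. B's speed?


Gear ratio = 45:27 = 5:3
RPM_B = RPM_A × (teeth_A / teeth_B)
= 1888 × (45/27)
= 3146.7 RPM

3146.7 RPM


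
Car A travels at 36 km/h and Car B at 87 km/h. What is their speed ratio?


Ratio = 36:87
GCD = 3
Simplified = 12:29
Time ratio (same distance) = 29:12
Speed ratio = 12:29

12:29


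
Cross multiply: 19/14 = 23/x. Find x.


Cross multiply: 19 × x = 14 × 23
19x = 322
x = 322 / 19
= 16.95

16.95


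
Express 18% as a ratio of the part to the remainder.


18% means 18 parts out of 100; remainder = 82
Part : remainder = 18:82
GCD = 2
= 9:41

9:41


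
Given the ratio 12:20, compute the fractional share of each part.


Total parts = 12 + 20 = 32
First part: 12/32 = 3/8
Second part: 20/32 = 5/8
= 3/8 and 5/8

3/8 and 5/8


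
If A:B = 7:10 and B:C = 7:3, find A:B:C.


Match B: multiply A:B by 7 → 49:70
Multiply B:C by 10 → 70:30
Combined: 49:70:30
GCD = 1
= 49:70:30

49:70:30


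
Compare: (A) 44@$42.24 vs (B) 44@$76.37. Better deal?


Deal A: $42.24/44 = $0.9600/unit
Deal B: $76.37/44 = $1.7357/unit
A is cheaper per unit
= Deal A

Deal A


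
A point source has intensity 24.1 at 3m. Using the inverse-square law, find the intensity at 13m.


I₁d₁² = I₂d₂²
I₂ = I₁ × (d₁/d₂)²
= 24.1 × (3/13)²
= 24.1 × 9/169
= 216.9/169
≈ 1.2834

1.2834


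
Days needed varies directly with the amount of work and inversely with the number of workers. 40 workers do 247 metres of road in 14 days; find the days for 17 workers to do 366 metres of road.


Days ∝ work / workers, so d₂ = d₁ × (m₁/m₂) × (w₂/w₁)
Workers factor (inverse): 40/17 ≈ 2.3529
Work factor (direct): 366/247 ≈ 1.4818
d₂ = 14 × 40/17 × 366/247 = (14 × 40 × 366) / (17 × 247) = 204960/4199
≈ 48.81 days

48.81 days


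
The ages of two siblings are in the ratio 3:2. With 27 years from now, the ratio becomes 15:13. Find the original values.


Let A = 3k, B = 2k.
(3k + 27) / (2k + 27) = 15/13
Cross-multiply: 13(3k + 27) = 15(2k + 27)
39k + 351 = 30k + 405
39k - 30k = 405 - 351
9k = 54
k = 54/9 = 6
A = 3×6 = 18, B = 2×6 = 12
= A = 18, B = 12

A = 18, B = 12


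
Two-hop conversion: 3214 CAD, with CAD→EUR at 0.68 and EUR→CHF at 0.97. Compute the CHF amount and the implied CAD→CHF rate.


Step 1: 3214 CAD × 0.68 = 2185.52 EUR
Step 2: 2185.52 EUR × 0.97 = 2119.95 CHF
Implied rate CAD→CHF = 0.68 × 0.97 = 0.6596
= 2119.95 CHF; implied rate 0.6596 CHF/CAD

2119.95 CHF; implied rate 0.6596 CHF/CAD


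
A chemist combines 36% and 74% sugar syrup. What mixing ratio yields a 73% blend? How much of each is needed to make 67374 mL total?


Let x parts of 36% mix with y parts of 74%.
36x + 74y = 73(x + y)
36x + 74y = 73x + 73y
x(36 - 73) = y(73 - 74)
x/y = (74 - 73)/(73 - 36) = 1/37
Simplify: 1:37
Total parts = 38; one part = 67374/38 = 1773.00 mL
36% solution: 1×1773.00 = 1773.00 mL
74% solution: 37×1773.00 = 65601.00 mL
= ratio 1:37; 1773.00 mL and 65601.00 mL

ratio 1:37; 1773.00 mL and 65601.00 mL


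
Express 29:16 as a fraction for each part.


Total parts = 29 + 16 = 45
First part: 29/45 = 29/45
Second part: 16/45 = 16/45
= 29/45 and 16/45

29/45 and 16/45


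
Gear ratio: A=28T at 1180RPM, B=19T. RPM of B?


Gear ratio = 28:19 = 28:19
RPM_B = RPM_A × (teeth_A / teeth_B)
= 1180 × (28/19)
= 1738.9 RPM

1738.9 RPM


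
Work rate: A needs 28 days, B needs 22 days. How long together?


Rate of A = 1/28 per day
Rate of B = 1/22 per day
Combined rate = 1/28 + 1/22 = 50/616 ≈ 0.0812 per day
Days = 1 / combined rate = 616/50
= 12.32 days

12.32 days


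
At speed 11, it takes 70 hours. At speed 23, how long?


Inverse proportion: x × y = constant
k = 11 × 70 = 770
y₂ = k / 23 = 770 / 23
= 33.48

33.48


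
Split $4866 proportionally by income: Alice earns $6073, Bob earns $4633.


Total income = 6073 + 4633 = $10706
Alice: $4866 × 6073/10706 = $2760.25
Bob: $4866 × 4633/10706 = $2105.75
= Alice: $2760.25, Bob: $2105.75

Alice: $2760.25, Bob: $2105.75


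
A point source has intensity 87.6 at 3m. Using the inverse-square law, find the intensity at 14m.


I₁d₁² = I₂d₂²
I₂ = I₁ × (d₁/d₂)²
= 87.6 × (3/14)²
= 87.6 × 9/196
= 788.4/196
≈ 4.0224

4.0224


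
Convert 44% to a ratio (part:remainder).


44% means 44 parts out of 100; remainder = 56
Part : remainder = 44:56
GCD = 4
= 11:14

11:14


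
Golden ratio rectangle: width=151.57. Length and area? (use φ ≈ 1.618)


φ = (1 + √5) / 2 ≈ 1.618
Length = width × φ = 151.57 × 1.618 = 245.24026
≈ 245.24
Area = width × length = 151.57 × 245.24026 = 37171.0662082 ≈ 37171.07
= Length: 245.24, Area: 37171.07

Length: 245.24, Area: 37171.07


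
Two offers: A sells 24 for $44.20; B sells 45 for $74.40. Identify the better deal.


Deal A: $44.20/24 = $1.8417/unit
Deal B: $74.40/45 = $1.6533/unit
B is cheaper per unit
= Deal B

Deal B


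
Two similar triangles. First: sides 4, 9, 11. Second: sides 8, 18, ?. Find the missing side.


Scale factor = 8/4 = 2
Missing side = 11 × 2
= 22.0

22.0


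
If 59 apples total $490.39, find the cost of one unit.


Unit rate = total / quantity
= 490.39 / 59
= $8.31 per unit

$8.31 per unit


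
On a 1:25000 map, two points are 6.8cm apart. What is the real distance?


Real distance = map distance × scale
= 6.8cm × 25000
= 170000 cm = 1700.0 m
= 1.700 km

1.700 km


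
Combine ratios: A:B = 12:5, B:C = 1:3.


Match B: multiply A:B by 1 → 12:5
Multiply B:C by 5 → 5:15
Combined: 12:5:15
GCD = 1
= 12:5:15

12:5:15


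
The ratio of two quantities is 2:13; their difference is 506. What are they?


Let A = 2k, B = 13k.
13k - 2k = 506
11k = 506 → k = 506/11 = 46
A = 2×46 = 92, B = 13×46 = 598
= A = 92, B = 598

A = 92, B = 598


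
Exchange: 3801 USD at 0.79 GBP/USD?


Amount × rate = 3801 × 0.79
= 3002.79 GBP

3002.79 GBP


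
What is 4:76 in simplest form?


GCD(4, 76) = 4
4/4 : 76/4
= 1:19

1:19


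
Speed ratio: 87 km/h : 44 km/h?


Ratio = 87:44
GCD = 1
Simplified = 87:44
Time ratio (same distance) = 44:87
Speed ratio = 87:44

87:44


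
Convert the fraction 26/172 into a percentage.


Percentage = (part / whole) × 100
= (26 / 172) × 100
≈ 15.12%

15.12%


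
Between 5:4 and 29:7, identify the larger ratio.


5/4 = 1.2500
29/7 = 4.1429
1.2500 < 4.1429, so 5:4 is less
= 29:7

29:7


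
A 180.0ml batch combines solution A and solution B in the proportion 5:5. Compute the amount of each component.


Total parts = 5 + 5 = 10
solution A: 180.0 × 5/10 = 90.0ml
solution B: 180.0 × 5/10 = 90.0ml
= 90.0ml and 90.0ml

90.0ml and 90.0ml


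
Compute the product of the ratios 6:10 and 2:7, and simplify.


Compound ratio = (6×2) : (10×7)
= 12:70
GCD = 2
= 6:35

6:35


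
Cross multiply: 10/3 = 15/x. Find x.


Cross multiply: 10 × x = 3 × 15
10x = 45
x = 45 / 10
= 4.50

4.50


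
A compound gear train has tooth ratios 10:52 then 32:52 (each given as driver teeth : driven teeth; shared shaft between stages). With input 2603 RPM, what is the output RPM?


Stage 1: RPM_B = RPM_A × t_A/t_B = 2603 × 10/52 = 26030/52 ≈ 500.58
B and C share a shaft → RPM_C = RPM_B
Stage 2: RPM_D = RPM_C × t_C/t_D = RPM_A × (t_A×t_C)/(t_B×t_D)
Overall ratio = (10×32)/(52×52) = 320/2704
RPM_D = 2603 × 320/2704 = 832960/2704
≈ 308.05 RPM

308.05 RPM


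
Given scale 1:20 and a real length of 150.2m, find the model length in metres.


Model size = real / scale
= 150.2 / 20
= 7.5100 m

7.5100 m


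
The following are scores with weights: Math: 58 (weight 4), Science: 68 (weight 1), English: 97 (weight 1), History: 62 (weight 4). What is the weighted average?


Numerator = 58×4 + 68×1 + 97×1 + 62×4
= 232 + 68 + 97 + 248
= 645
Total weight = 10
Weighted avg = 645/10
= 64.50

64.50


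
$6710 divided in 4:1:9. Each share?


Total parts = 4 + 1 + 9 = 14
Part 1: 6710 × 4/14 = 1917.14
Part 2: 6710 × 1/14 = 479.29
Part 3: 6710 × 9/14 = 4313.57
= Part 1: $1917.14, Part 2: $479.29, Part 3: $4313.57

Part 1: $1917.14, Part 2: $479.29, Part 3: $4313.57


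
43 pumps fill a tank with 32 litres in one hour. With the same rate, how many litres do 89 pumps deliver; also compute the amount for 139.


Direct proportion: y/x = constant
k = 32/43 ≈ 0.7442
y at x=89: k × 89 = 32 × 89 / 43 = 2848/43 ≈ 66.23
y at x=139: k × 139 = 32 × 139 / 43 = 4448/43 ≈ 103.44
= 66.23 and 103.44

66.23 and 103.44


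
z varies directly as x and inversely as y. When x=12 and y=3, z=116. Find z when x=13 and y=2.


z = k·x/y
Solve for k using the known point: k = z·y/x = 116×3/12 = 348/12 = 29.0000
Now evaluate at x=13, y=2:
z = k × 13 / 2 = (348 × 13) / (12 × 2) = 4524/24
= 188.5000

188.5000


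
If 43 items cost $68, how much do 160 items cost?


Direct proportion: y/x = constant
k = 68/43 ≈ 1.5814
y₂ = k × 160 = 68 × 160 / 43 = 10880/43
≈ 253.02

253.02


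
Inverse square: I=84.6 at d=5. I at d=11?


I₁d₁² = I₂d₂²
I₂ = I₁ × (d₁/d₂)²
= 84.6 × (5/11)²
= 84.6 × 25/121
= 2115/121
≈ 17.4793

17.4793


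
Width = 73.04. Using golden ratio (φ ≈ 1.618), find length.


φ = (1 + √5) / 2 ≈ 1.618
Length = width × φ = 73.04 × 1.618 = 118.17872
≈ 118.18

118.18


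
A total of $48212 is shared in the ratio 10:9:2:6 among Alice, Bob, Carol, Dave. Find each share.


Total parts = 10 + 9 + 2 + 6 = 27
Alice: 48212 × 10/27 = 17856.30
Bob: 48212 × 9/27 = 16070.67
Carol: 48212 × 2/27 = 3571.26
Dave: 48212 × 6/27 = 10713.78
= Alice: $17856.30, Bob: $16070.67, Carol: $3571.26, Dave: $10713.78

Alice: $17856.30, Bob: $16070.67, Carol: $3571.26, Dave: $10713.78


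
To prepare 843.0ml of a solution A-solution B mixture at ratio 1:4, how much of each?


Total parts = 1 + 4 = 5
solution A: 843.0 × 1/5 = 168.6ml
solution B: 843.0 × 4/5 = 674.4ml
= 168.6ml and 674.4ml

168.6ml and 674.4ml


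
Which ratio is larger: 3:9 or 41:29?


3/9 = 0.3333
41/29 = 1.4138
0.3333 < 1.4138, so 3:9 is less
= 41:29

41:29


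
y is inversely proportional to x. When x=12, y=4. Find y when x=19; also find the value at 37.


Inverse proportion: x × y = constant
k = 12 × 4 = 48
At x=19: k/19 = 2.53
At x=37: k/37 = 1.30
= 2.53 and 1.30

2.53 and 1.30


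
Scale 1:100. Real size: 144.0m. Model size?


Model size = real / scale
= 144.0 / 100
= 1.4400 m

1.4400 m


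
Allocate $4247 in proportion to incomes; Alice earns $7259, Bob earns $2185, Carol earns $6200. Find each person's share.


Total income = 7259 + 2185 + 6200 = $15644
Alice: $4247 × 7259/15644 = $1970.66
Bob: $4247 × 2185/15644 = $593.18
Carol: $4247 × 6200/15644 = $1683.16
= Alice: $1970.66, Bob: $593.18, Carol: $1683.16

Alice: $1970.66, Bob: $593.18, Carol: $1683.16


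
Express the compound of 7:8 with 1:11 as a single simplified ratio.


Compound ratio = (7×1) : (8×11)
= 7:88
GCD = 1
= 7:88

7:88


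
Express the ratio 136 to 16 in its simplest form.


GCD(136, 16) = 8
136/8 : 16/8
= 17:2

17:2


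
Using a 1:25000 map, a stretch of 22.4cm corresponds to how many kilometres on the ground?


Real distance = map distance × scale
= 22.4cm × 25000
= 560000 cm = 5600.0 m
= 5.600 km

5.600 km


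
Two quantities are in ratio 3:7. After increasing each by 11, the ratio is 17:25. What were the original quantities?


Let A = 3k, B = 7k.
(3k + 11) / (7k + 11) = 17/25
Cross-multiply: 25(3k + 11) = 17(7k + 11)
75k + 275 = 119k + 187
75k - 119k = 187 - 275
-44k = -88
k = -88/-44 = 2
A = 3×2 = 6, B = 7×2 = 14
= A = 6, B = 14

A = 6, B = 14


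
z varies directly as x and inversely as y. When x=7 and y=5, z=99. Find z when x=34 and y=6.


z = k·x/y
Solve for k using the known point: k = z·y/x = 99×5/7 = 495/7 ≈ 70.7143
Now evaluate at x=34, y=6:
z = k × 34 / 6 = (495 × 34) / (7 × 6) = 16830/42
≈ 400.7143

400.7143


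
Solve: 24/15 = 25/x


Cross multiply: 24 × x = 15 × 25
24x = 375
x = 375 / 24
= 15.63

15.63


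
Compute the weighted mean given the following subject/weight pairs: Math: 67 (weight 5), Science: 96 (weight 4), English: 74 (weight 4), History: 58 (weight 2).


Numerator = 67×5 + 96×4 + 74×4 + 58×2
= 335 + 384 + 296 + 116
= 1131
Total weight = 15
Weighted avg = 1131/15
= 75.40

75.40


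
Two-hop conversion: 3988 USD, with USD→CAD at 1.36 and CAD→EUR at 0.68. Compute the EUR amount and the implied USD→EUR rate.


Step 1: 3988 USD × 1.36 = 5423.68 CAD
Step 2: 5423.68 CAD × 0.68 = 3688.10 EUR
Implied rate USD→EUR = 1.36 × 0.68 = 0.9248
= 3688.10 EUR; implied rate 0.9248 EUR/USD

3688.10 EUR; implied rate 0.9248 EUR/USD
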